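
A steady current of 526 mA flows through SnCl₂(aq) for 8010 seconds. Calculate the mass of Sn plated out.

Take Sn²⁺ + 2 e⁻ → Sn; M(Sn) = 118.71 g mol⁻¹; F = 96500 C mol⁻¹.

Q = I·t = 0.5260 A × 8010.0 s = 4213 C.
n(e⁻) = Q/F = 4213 / 96500 = 0.04366 mol.
Sn²⁺ + 2 e⁻ → Sn, so n(Sn) = n(e⁻)/2 = 0.02183 mol.
m = n·M = 0.02183 × 118.71 = 2.59 g.

2.59 g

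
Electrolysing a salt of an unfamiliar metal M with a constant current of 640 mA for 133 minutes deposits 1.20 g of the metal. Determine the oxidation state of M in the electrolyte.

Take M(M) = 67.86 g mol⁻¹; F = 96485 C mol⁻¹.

Q = I·t = 0.6400 A × 7980.0 s = 5107 C, so n(e⁻) = 5107/96485 = 0.05293 mol.
n(M) deposited = 1.20 / 67.86 = 0.01768 mol.
Electrons per atom = n(e⁻)/n(M) = 0.05293 / 0.01768 = 2.99 ≈ 3, so the ion is M³⁺.

+3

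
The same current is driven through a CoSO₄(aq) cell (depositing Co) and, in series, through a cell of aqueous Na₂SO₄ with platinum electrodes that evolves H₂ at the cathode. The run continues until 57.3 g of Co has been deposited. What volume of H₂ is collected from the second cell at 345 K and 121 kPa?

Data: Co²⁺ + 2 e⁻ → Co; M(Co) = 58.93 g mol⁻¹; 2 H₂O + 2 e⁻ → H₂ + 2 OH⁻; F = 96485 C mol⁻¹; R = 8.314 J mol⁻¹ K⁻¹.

n(Co) = 57.3 / 58.93 = 0.9723 mol, so n(e⁻) = 2 × 0.9723 = 1.945 mol.
The cells are in series, so the same 1.945 mol of electrons passes through the second cell.
2 H₂O + 2 e⁻ → H₂ + 2 OH⁻ — 2 mol e⁻ per mol H₂, so n(H₂) = 1.945/2 = 0.9723 mol.
V = nRT/P = (0.9723 × 8.314 × 345) / (121 × 10³) = 0.0230 m³ = 23.0 L.

23.0 L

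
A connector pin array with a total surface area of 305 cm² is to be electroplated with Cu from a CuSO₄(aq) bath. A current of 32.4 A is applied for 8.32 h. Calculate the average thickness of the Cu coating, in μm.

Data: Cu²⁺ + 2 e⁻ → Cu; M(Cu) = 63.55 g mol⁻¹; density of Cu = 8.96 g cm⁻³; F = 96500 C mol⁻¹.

Q = I·t = 32.40 × 29952 = 970400 C; n(e⁻) = 10.06 mol.
n(Cu) = n(e⁻)/2 = 5.028 mol, so m = 5.028 × 63.55 = 319.5 g.
Volume = m/ρ = 319.5 / 8.96 = 35.66 cm³.
Thickness = V/A = 35.66 / 305 = 0.117 cm = 1170 μm.

1170 μm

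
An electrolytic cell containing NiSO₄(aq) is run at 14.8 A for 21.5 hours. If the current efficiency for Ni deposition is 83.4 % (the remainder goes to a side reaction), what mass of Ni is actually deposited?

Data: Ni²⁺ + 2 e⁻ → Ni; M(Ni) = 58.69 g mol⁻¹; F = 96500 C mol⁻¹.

Q = I·t = 14.80 × 77400 = 1146000 C.
n(e⁻) = 1146000/96500 = 11.87 mol; theoretically n(Ni) = 11.87/2 = 5.935 mol, m_theo = 348.3 g.
At 83.4 % efficiency, m_actual = 0.834 × 348.3 = 291 g.

291 g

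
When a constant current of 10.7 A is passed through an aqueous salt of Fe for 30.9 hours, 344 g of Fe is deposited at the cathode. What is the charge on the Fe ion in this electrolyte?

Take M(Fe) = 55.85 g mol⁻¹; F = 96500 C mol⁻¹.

Q = I·t = 10.70 A × 111240 s = 1190000 C, so n(e⁻) = 1190000/96500 = 12.33 mol.
n(Fe) deposited = 344 / 55.85 = 6.159 mol.
Electrons per atom = n(e⁻)/n(Fe) = 12.33 / 6.159 = 2.00 ≈ 2, so the ion is Fe²⁺.

+2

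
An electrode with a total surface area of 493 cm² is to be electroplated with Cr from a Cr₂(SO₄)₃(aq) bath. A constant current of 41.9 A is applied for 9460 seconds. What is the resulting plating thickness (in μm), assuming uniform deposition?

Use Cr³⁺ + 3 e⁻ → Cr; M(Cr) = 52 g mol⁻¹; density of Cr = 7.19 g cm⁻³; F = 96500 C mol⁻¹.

Q = I·t = 41.90 × 9460.0 = 396400 C; n(e⁻) = 4.108 mol.
n(Cr) = n(e⁻)/3 = 1.369 mol, so m = 1.369 × 52 = 71.20 g.
Volume = m/ρ = 71.20 / 7.19 = 9.902 cm³.
Thickness = V/A = 9.902 / 493 = 0.0201 cm = 201 μm.

201 μm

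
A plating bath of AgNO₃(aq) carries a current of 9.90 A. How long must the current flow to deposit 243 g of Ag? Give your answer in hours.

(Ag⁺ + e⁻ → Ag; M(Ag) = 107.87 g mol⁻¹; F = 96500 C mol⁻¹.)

6.10 h

n(Ag) = m/M = 243 / 107.87 = 2.253 mol.
Each Ag atom requires 1 electron, so n(e⁻) = 1 × 2.253 = 2.253 mol.
Q = n(e⁻)·F = 2.253 × 96500 = 217400 C.
t = Q/I = 217400 / 9.900 A = 21960 s = 6.10 h.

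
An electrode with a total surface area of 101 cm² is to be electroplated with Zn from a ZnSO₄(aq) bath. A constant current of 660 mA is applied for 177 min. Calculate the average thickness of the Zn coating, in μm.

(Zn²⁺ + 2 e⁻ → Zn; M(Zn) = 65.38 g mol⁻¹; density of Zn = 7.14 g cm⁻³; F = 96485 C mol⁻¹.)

32.9 μm

Q = I·t = 0.6600 × 10620 = 7009 C; n(e⁻) = 0.07265 mol.
n(Zn) = n(e⁻)/2 = 0.03632 mol, so m = 0.03632 × 65.38 = 2.375 g.
Volume = m/ρ = 2.375 / 7.14 = 0.3326 cm³.
Thickness = V/A = 0.3326 / 101 = 0.00329 cm = 32.9 μm.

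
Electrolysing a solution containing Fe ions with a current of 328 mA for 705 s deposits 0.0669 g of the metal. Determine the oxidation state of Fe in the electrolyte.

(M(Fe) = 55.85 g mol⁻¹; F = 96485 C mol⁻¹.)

+2

Q = I·t = 0.3280 A × 705.00 s = 231.2 C, so n(e⁻) = 231.2/96485 = 0.002397 mol.
n(Fe) deposited = 0.0669 / 55.85 = 0.001198 mol.
Electrons per atom = n(e⁻)/n(Fe) = 0.002397 / 0.001198 = 2.00 ≈ 2, so the ion is Fe²⁺.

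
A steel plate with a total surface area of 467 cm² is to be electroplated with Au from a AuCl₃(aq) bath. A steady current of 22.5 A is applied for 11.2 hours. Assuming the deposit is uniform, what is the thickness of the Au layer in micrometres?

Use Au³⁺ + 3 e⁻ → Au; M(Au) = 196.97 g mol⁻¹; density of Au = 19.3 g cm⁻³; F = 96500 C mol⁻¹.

685 μm

Q = I·t = 22.50 × 40320 = 907200 C; n(e⁻) = 9.401 mol.
n(Au) = n(e⁻)/3 = 3.134 mol, so m = 3.134 × 196.97 = 617.2 g.
Volume = m/ρ = 617.2 / 19.3 = 31.98 cm³.
Thickness = V/A = 31.98 / 467 = 0.0685 cm = 685 μm.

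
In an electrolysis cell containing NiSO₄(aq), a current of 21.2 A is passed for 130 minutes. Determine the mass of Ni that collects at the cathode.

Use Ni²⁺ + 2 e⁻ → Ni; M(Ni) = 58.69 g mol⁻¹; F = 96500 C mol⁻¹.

Q = I·t = 21.20 A × 7800.0 s = 165400 C.
n(e⁻) = Q/F = 165400 / 96500 = 1.714 mol.
Ni²⁺ + 2 e⁻ → Ni, so n(Ni) = n(e⁻)/2 = 0.8568 mol.
m = n·M = 0.8568 × 58.69 = 50.3 g.

50.3 g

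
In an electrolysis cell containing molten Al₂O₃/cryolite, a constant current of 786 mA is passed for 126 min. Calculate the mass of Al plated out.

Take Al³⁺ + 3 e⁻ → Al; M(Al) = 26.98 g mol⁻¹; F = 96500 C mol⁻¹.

0.554 g

Q = I·t = 0.7860 A × 7560.0 s = 5942 C.
n(e⁻) = Q/F = 5942 / 96500 = 0.06158 mol.
Al³⁺ + 3 e⁻ → Al, so n(Al) = n(e⁻)/3 = 0.02053 mol.
m = n·M = 0.02053 × 26.98 = 0.554 g.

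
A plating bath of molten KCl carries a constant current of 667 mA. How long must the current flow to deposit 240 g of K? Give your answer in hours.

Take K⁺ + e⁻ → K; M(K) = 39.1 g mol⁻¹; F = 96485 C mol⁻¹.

247 h

n(K) = m/M = 240 / 39.1 = 6.138 mol.
Each K atom requires 1 electron, so n(e⁻) = 1 × 6.138 = 6.138 mol.
Q = n(e⁻)·F = 6.138 × 96485 = 592200 C.
t = Q/I = 592200 / 0.6670 A = 887900 s = 247 h.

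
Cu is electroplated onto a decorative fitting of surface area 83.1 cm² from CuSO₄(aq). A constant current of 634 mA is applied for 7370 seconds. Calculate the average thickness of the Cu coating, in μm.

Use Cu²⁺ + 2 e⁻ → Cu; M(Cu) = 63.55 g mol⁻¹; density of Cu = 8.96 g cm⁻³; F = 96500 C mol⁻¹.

20.7 μm

Q = I·t = 0.6340 × 7370.0 = 4673 C; n(e⁻) = 0.04842 mol.
n(Cu) = n(e⁻)/2 = 0.02421 mol, so m = 0.02421 × 63.55 = 1.539 g.
Volume = m/ρ = 1.539 / 8.96 = 0.1717 cm³.
Thickness = V/A = 0.1717 / 83.1 = 0.00207 cm = 20.7 μm.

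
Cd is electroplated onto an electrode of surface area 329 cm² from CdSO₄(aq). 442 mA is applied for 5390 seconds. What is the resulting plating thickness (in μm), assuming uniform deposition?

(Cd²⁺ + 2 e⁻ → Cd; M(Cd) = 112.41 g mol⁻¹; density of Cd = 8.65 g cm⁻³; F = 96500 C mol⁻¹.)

4.88 μm

Q = I·t = 0.4420 × 5390.0 = 2382 C; n(e⁻) = 0.02469 mol.
n(Cd) = n(e⁻)/2 = 0.01234 mol, so m = 0.01234 × 112.41 = 1.388 g.
Volume = m/ρ = 1.388 / 8.65 = 0.1604 cm³.
Thickness = V/A = 0.1604 / 329 = 4.88 × 10⁻⁴ cm = 4.88 μm.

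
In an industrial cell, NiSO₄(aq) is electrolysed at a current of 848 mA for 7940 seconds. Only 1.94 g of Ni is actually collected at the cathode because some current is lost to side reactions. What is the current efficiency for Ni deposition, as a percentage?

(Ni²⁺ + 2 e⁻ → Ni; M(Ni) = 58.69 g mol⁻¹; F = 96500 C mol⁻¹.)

Q = I·t = 0.8480 × 7940.0 = 6733 C; n(e⁻) = 6733/96500 = 0.06977 mol.
Theoretical n(Ni) = n(e⁻)/2 = 0.03489 mol, i.e. m_theo = 0.03489 × 58.69 = 2.047 g.
Efficiency = m_actual / m_theo = 1.94 / 2.047 = 94.7 %.

94.7 %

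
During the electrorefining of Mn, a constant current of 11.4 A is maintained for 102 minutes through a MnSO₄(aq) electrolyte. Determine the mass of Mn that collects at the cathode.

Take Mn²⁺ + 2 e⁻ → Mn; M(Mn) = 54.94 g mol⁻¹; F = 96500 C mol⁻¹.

19.9 g

Q = I·t = 11.40 A × 6120.0 s = 69770 C.
n(e⁻) = Q/F = 69770 / 96500 = 0.7230 mol.
Mn²⁺ + 2 e⁻ → Mn, so n(Mn) = n(e⁻)/2 = 0.3615 mol.
m = n·M = 0.3615 × 54.94 = 19.9 g.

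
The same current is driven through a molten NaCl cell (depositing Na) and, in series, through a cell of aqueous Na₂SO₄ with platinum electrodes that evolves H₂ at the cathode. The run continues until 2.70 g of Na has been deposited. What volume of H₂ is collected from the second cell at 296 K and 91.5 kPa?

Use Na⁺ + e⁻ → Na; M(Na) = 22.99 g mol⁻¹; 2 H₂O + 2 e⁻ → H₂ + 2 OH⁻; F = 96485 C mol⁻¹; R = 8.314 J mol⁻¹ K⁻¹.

n(Na) = 2.70 / 22.99 = 0.1174 mol, so n(e⁻) = 1 × 0.1174 = 0.1174 mol.
The cells are in series, so the same 0.1174 mol of electrons passes through the second cell.
2 H₂O + 2 e⁻ → H₂ + 2 OH⁻ — 2 mol e⁻ per mol H₂, so n(H₂) = 0.1174/2 = 0.05872 mol.
V = nRT/P = (0.05872 × 8.314 × 296) / (91.5 × 10³) = 0.00158 m³ = 1.58 L.

1.58 L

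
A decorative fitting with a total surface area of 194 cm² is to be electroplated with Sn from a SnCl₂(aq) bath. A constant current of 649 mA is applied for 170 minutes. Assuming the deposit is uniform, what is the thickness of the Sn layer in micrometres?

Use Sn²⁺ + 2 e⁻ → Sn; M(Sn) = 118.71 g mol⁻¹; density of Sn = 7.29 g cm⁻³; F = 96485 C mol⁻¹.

Q = I·t = 0.6490 × 10200 = 6620 C; n(e⁻) = 0.06861 mol.
n(Sn) = n(e⁻)/2 = 0.03430 mol, so m = 0.03430 × 118.71 = 4.072 g.
Volume = m/ρ = 4.072 / 7.29 = 0.5586 cm³.
Thickness = V/A = 0.5586 / 194 = 0.00288 cm = 28.8 μm.

28.8 μm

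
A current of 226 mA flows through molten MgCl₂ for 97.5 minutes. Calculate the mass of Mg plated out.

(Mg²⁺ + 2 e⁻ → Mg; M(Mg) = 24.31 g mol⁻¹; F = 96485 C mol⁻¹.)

0.167 g

Q = I·t = 0.2260 A × 5850.0 s = 1322 C.
n(e⁻) = Q/F = 1322 / 96485 = 0.01370 mol.
Mg²⁺ + 2 e⁻ → Mg, so n(Mg) = n(e⁻)/2 = 0.006851 mol.
m = n·M = 0.006851 × 24.31 = 0.167 g.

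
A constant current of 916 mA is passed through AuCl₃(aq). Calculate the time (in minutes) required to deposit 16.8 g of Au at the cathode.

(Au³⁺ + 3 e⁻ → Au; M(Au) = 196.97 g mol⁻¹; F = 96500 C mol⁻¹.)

n(Au) = m/M = 16.8 / 196.97 = 0.08529 mol.
Each Au atom requires 3 electrons, so n(e⁻) = 3 × 0.08529 = 0.2559 mol.
Q = n(e⁻)·F = 0.2559 × 96500 = 24690 C.
t = Q/I = 24690 / 0.9160 A = 26960 s = 449 min.

449 min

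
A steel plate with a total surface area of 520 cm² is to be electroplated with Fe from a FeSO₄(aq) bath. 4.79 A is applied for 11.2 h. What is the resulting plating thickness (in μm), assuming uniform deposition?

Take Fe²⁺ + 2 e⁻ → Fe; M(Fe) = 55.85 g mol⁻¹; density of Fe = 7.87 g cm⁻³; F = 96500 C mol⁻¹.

137 μm

Q = I·t = 4.790 × 40320 = 193100 C; n(e⁻) = 2.001 mol.
n(Fe) = n(e⁻)/2 = 1.001 mol, so m = 1.001 × 55.85 = 55.89 g.
Volume = m/ρ = 55.89 / 7.87 = 7.101 cm³.
Thickness = V/A = 7.101 / 520 = 0.0137 cm = 137 μm.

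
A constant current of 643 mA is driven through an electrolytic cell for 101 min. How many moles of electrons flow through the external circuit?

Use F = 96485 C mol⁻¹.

0.0404 mol

Q = I·t = 0.6430 A × 6060.0 s = 3897 C.
n(e⁻) = Q/F = 3897 / 96485 = 0.0404 mol.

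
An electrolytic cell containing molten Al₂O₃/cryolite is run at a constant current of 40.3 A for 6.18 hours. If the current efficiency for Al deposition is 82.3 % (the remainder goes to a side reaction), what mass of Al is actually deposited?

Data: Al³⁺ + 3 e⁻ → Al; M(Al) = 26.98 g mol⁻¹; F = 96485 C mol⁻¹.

68.8 g

Q = I·t = 40.30 × 22248 = 896600 C.
n(e⁻) = 896600/96485 = 9.293 mol; theoretically n(Al) = 9.293/3 = 3.098 mol, m_theo = 83.57 g.
At 82.3 % efficiency, m_actual = 0.823 × 83.57 = 68.8 g.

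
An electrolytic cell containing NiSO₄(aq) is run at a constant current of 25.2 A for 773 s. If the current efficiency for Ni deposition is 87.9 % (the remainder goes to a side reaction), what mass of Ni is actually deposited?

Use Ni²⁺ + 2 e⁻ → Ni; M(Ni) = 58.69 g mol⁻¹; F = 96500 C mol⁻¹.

5.21 g

Q = I·t = 25.20 × 773.00 = 19480 C.
n(e⁻) = 19480/96500 = 0.2019 mol; theoretically n(Ni) = 0.2019/2 = 0.1009 mol, m_theo = 5.924 g.
At 87.9 % efficiency, m_actual = 0.879 × 5.924 = 5.21 g.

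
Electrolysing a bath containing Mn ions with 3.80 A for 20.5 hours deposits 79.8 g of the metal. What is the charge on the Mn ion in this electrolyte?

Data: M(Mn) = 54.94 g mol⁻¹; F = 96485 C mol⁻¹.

Q = I·t = 3.800 A × 73800 s = 280400 C, so n(e⁻) = 280400/96485 = 2.907 mol.
n(Mn) deposited = 79.8 / 54.94 = 1.452 mol.
Electrons per atom = n(e⁻)/n(Mn) = 2.907 / 1.452 = 2.00 ≈ 2, so the ion is Mn²⁺.

+2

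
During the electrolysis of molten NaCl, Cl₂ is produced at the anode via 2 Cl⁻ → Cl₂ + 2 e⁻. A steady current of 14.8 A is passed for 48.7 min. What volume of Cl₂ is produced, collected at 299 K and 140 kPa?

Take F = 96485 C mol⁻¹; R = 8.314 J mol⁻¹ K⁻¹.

3.98 L

Q = I·t = 14.80 A × 2922.0 s = 43250 C.
n(e⁻) = Q/F = 43250 / 96485 = 0.4482 mol.
2 electrons are transferred per Cl₂ molecule, so n(Cl₂) = 0.4482 / 2 = 0.2241 mol.
V = nRT/P = (0.2241 × 8.314 × 299) / (140 × 10³ Pa) = 0.00398 m³ = 3.98 L.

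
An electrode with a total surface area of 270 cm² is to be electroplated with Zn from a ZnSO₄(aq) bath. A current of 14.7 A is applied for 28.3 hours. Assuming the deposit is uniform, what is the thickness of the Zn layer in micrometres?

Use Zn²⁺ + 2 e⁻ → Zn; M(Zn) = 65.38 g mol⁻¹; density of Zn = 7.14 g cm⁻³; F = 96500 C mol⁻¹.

2630 μm

Q = I·t = 14.70 × 101880 = 1498000 C; n(e⁻) = 15.52 mol.
n(Zn) = n(e⁻)/2 = 7.760 mol, so m = 7.760 × 65.38 = 507.3 g.
Volume = m/ρ = 507.3 / 7.14 = 71.06 cm³.
Thickness = V/A = 71.06 / 270 = 0.263 cm = 2630 μm.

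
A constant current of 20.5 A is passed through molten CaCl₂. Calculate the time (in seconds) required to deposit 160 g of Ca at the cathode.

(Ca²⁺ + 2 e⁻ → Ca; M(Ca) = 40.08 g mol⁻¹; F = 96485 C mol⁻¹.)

n(Ca) = m/M = 160 / 40.08 = 3.992 mol.
Each Ca atom requires 2 electrons, so n(e⁻) = 2 × 3.992 = 7.984 mol.
Q = n(e⁻)·F = 7.984 × 96485 = 770300 C.
t = Q/I = 770300 / 20.50 A = 37580 s.

37600 s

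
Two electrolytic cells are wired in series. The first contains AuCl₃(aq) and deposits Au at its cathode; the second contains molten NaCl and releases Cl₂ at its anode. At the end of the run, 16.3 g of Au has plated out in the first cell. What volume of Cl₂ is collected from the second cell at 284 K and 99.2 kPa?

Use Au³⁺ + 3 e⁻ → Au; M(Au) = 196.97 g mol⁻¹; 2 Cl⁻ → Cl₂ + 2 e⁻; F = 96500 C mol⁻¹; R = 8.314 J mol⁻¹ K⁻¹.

2.95 L

n(Au) = 16.3 / 196.97 = 0.08275 mol, so n(e⁻) = 3 × 0.08275 = 0.2483 mol.
The cells are in series, so the same 0.2483 mol of electrons passes through the second cell.
2 Cl⁻ → Cl₂ + 2 e⁻ — 2 mol e⁻ per mol Cl₂, so n(Cl₂) = 0.2483/2 = 0.1241 mol.
V = nRT/P = (0.1241 × 8.314 × 284) / (99.2 × 10³) = 0.00295 m³ = 2.95 L.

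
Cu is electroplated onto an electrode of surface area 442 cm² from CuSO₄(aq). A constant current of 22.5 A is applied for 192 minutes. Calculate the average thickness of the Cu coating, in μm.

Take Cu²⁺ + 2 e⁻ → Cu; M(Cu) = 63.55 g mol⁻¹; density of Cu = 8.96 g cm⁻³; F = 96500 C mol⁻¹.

Q = I·t = 22.50 × 11520 = 259200 C; n(e⁻) = 2.686 mol.
n(Cu) = n(e⁻)/2 = 1.343 mol, so m = 1.343 × 63.55 = 85.35 g.
Volume = m/ρ = 85.35 / 8.96 = 9.525 cm³.
Thickness = V/A = 9.525 / 442 = 0.0216 cm = 216 μm.

216 μm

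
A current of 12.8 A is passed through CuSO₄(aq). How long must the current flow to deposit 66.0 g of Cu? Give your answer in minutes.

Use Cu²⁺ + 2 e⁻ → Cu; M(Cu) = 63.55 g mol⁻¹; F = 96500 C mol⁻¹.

261 min

n(Cu) = m/M = 66.0 / 63.55 = 1.039 mol.
Each Cu atom requires 2 electrons, so n(e⁻) = 2 × 1.039 = 2.077 mol.
Q = n(e⁻)·F = 2.077 × 96500 = 200400 C.
t = Q/I = 200400 / 12.80 A = 15660 s = 261 min.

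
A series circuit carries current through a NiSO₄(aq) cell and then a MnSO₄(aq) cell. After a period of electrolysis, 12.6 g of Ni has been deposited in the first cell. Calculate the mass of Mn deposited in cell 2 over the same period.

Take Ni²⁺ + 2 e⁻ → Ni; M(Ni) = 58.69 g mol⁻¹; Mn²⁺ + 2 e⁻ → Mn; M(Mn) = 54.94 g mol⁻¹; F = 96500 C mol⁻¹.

11.8 g

n(Ni) = 12.6 / 58.69 = 0.2147 mol.
Since Ni²⁺ + 2 e⁻ → Ni, n(e⁻) passed = 2 × 0.2147 = 0.4294 mol.
Cells in series carry the same charge, so the same 0.4294 mol of electrons passes through cell 2.
Mn²⁺ + 2 e⁻ → Mn, so n(Mn) = 0.4294 / 2 = 0.2147 mol.
m(Mn) = 0.2147 × 54.94 = 11.8 g.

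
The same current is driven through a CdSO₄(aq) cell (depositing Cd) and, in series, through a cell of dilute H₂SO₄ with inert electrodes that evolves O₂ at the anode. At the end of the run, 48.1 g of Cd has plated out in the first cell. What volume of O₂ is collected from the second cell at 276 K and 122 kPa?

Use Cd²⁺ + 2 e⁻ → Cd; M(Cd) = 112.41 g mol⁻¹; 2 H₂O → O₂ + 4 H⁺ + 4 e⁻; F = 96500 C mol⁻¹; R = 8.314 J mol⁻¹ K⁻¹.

4.02 L

n(Cd) = 48.1 / 112.41 = 0.4279 mol, so n(e⁻) = 2 × 0.4279 = 0.8558 mol.
The cells are in series, so the same 0.8558 mol of electrons passes through the second cell.
2 H₂O → O₂ + 4 H⁺ + 4 e⁻ — 4 mol e⁻ per mol O₂, so n(O₂) = 0.8558/4 = 0.2139 mol.
V = nRT/P = (0.2139 × 8.314 × 276) / (122 × 10³) = 0.00402 m³ = 4.02 L.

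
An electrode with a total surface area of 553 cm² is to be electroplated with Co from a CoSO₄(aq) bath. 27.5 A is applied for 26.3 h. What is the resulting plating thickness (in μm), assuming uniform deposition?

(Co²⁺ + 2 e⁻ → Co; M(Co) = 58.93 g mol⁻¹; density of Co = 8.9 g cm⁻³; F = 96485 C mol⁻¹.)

1620 μm

Q = I·t = 27.50 × 94680 = 2604000 C; n(e⁻) = 26.99 mol.
n(Co) = n(e⁻)/2 = 13.49 mol, so m = 13.49 × 58.93 = 795.1 g.
Volume = m/ρ = 795.1 / 8.9 = 89.34 cm³.
Thickness = V/A = 89.34 / 553 = 0.162 cm = 1620 μm.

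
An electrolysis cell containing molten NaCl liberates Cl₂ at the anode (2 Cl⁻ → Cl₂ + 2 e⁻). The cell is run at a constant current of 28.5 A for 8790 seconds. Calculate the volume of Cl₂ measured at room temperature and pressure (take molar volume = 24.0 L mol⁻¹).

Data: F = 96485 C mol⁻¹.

Q = I·t = 28.50 A × 8790.0 s = 250500 C.
n(e⁻) = Q/F = 250500 / 96485 = 2.596 mol.
2 electrons are transferred per Cl₂ molecule, so n(Cl₂) = 2.596 / 2 = 1.298 mol.
V = n × V_m = 1.298 × 24.0 = 31.2 L.

31.2 L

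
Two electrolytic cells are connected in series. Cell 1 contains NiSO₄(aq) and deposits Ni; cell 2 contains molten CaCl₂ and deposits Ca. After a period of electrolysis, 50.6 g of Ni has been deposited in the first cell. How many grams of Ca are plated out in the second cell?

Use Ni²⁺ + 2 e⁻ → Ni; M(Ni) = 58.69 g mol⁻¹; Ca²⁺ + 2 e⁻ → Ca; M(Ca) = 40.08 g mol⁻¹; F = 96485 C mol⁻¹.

34.6 g

n(Ni) = 50.6 / 58.69 = 0.8622 mol.
Since Ni²⁺ + 2 e⁻ → Ni, n(e⁻) passed = 2 × 0.8622 = 1.724 mol.
Cells in series carry the same charge, so the same 1.724 mol of electrons passes through cell 2.
Ca²⁺ + 2 e⁻ → Ca, so n(Ca) = 1.724 / 2 = 0.8622 mol.
m(Ca) = 0.8622 × 40.08 = 34.6 g.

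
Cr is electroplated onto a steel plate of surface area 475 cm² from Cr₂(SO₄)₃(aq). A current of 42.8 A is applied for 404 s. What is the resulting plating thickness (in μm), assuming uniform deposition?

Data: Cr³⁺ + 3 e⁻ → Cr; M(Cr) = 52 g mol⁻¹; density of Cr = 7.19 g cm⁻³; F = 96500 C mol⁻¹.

Q = I·t = 42.80 × 404.00 = 17290 C; n(e⁻) = 0.1792 mol.
n(Cr) = n(e⁻)/3 = 0.05973 mol, so m = 0.05973 × 52 = 3.106 g.
Volume = m/ρ = 3.106 / 7.19 = 0.4320 cm³.
Thickness = V/A = 0.4320 / 475 = 9.09 × 10⁻⁴ cm = 9.09 μm.

9.09 μm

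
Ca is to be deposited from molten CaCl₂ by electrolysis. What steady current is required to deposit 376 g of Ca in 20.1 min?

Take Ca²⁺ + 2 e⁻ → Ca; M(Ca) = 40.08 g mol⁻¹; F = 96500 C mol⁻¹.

1500 A

n(Ca) = 376 / 40.08 = 9.381 mol.
n(e⁻) = 2 × 9.381 = 18.76 mol.
Q = n(e⁻)·F = 18.76 × 96500 = 1811000 C.
I = Q/t = 1811000 / 1206.0 s = 1500 A.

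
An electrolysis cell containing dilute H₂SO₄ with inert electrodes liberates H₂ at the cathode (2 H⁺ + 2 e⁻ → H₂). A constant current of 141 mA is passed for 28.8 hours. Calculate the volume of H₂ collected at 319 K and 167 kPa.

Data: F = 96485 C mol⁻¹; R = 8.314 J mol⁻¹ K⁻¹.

Q = I·t = 0.1410 A × 103680 s = 14620 C.
n(e⁻) = Q/F = 14620 / 96485 = 0.1515 mol.
2 electrons are transferred per H₂ molecule, so n(H₂) = 0.1515 / 2 = 0.07576 mol.
V = nRT/P = (0.07576 × 8.314 × 319) / (167 × 10³ Pa) = 0.00120 m³ = 1.20 L.

1.20 L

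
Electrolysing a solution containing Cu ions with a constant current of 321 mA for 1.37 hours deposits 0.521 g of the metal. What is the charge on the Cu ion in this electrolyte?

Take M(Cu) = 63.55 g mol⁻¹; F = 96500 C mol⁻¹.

Q = I·t = 0.3210 A × 4932.0 s = 1583 C, so n(e⁻) = 1583/96500 = 0.01641 mol.
n(Cu) deposited = 0.521 / 63.55 = 0.008198 mol.
Electrons per atom = n(e⁻)/n(Cu) = 0.01641 / 0.008198 = 2.00 ≈ 2, so the ion is Cu²⁺.

+2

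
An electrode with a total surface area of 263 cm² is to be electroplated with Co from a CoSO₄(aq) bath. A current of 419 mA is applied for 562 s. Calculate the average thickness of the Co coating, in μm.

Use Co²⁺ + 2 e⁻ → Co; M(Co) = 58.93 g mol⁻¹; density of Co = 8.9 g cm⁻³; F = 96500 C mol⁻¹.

0.307 μm

Q = I·t = 0.4190 × 562.00 = 235.5 C; n(e⁻) = 0.002440 mol.
n(Co) = n(e⁻)/2 = 0.001220 mol, so m = 0.001220 × 58.93 = 0.07190 g.
Volume = m/ρ = 0.07190 / 8.9 = 0.008079 cm³.
Thickness = V/A = 0.008079 / 263 = 3.07 × 10⁻⁵ cm = 0.307 μm.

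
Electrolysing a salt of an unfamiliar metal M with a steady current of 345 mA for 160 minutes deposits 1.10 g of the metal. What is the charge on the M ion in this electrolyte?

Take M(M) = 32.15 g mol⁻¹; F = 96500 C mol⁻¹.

Q = I·t = 0.3450 A × 9600.0 s = 3312 C, so n(e⁻) = 3312/96500 = 0.03432 mol.
n(M) deposited = 1.10 / 32.15 = 0.03421 mol.
Electrons per atom = n(e⁻)/n(M) = 0.03432 / 0.03421 = 1.00 ≈ 1, so the ion is M⁺.

+1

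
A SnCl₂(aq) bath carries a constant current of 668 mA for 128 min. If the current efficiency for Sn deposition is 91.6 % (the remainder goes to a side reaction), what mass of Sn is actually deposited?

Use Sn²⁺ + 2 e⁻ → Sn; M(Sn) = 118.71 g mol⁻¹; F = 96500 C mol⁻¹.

2.89 g

Q = I·t = 0.6680 × 7680.0 = 5130 C.
n(e⁻) = 5130/96500 = 0.05316 mol; theoretically n(Sn) = 0.05316/2 = 0.02658 mol, m_theo = 3.155 g.
At 91.6 % efficiency, m_actual = 0.916 × 3.155 = 2.89 g.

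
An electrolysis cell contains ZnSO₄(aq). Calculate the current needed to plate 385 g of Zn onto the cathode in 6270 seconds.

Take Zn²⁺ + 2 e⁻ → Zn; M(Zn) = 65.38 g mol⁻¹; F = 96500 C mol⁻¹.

n(Zn) = 385 / 65.38 = 5.889 mol.
n(e⁻) = 2 × 5.889 = 11.78 mol.
Q = n(e⁻)·F = 11.78 × 96500 = 1137000 C.
I = Q/t = 1137000 / 6270.0 s = 181 A.

181 A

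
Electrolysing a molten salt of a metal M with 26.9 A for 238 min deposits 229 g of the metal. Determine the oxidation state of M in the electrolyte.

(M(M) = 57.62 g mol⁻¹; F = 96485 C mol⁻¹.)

+1

Q = I·t = 26.90 A × 14280 s = 384100 C, so n(e⁻) = 384100/96485 = 3.981 mol.
n(M) deposited = 229 / 57.62 = 3.974 mol.
Electrons per atom = n(e⁻)/n(M) = 3.981 / 3.974 = 1.00 ≈ 1, so the ion is M⁺.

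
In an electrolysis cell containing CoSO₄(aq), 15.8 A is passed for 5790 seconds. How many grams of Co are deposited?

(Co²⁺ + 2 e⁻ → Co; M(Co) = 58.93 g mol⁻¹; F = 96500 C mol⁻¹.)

27.9 g

Q = I·t = 15.80 A × 5790.0 s = 91480 C.
n(e⁻) = Q/F = 91480 / 96500 = 0.9480 mol.
Co²⁺ + 2 e⁻ → Co, so n(Co) = n(e⁻)/2 = 0.4740 mol.
m = n·M = 0.4740 × 58.93 = 27.9 g.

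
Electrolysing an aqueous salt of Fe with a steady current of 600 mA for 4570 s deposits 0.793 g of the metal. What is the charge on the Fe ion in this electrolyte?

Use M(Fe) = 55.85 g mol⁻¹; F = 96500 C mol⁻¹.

+2

Q = I·t = 0.6000 A × 4570.0 s = 2742 C, so n(e⁻) = 2742/96500 = 0.02841 mol.
n(Fe) deposited = 0.793 / 55.85 = 0.01420 mol.
Electrons per atom = n(e⁻)/n(Fe) = 0.02841 / 0.01420 = 2.00 ≈ 2, so the ion is Fe²⁺.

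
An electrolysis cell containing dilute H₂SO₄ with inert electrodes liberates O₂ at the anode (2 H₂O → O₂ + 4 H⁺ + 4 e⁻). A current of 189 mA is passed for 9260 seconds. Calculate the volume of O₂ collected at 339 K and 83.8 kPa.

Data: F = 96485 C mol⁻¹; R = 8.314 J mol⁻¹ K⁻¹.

0.153 L

Q = I·t = 0.1890 A × 9260.0 s = 1750 C.
n(e⁻) = Q/F = 1750 / 96485 = 0.01814 mol.
4 electrons are transferred per O₂ molecule, so n(O₂) = 0.01814 / 4 = 0.004535 mol.
V = nRT/P = (0.004535 × 8.314 × 339) / (83.8 × 10³ Pa) = 1.53 × 10⁻⁴ m³ = 0.153 L.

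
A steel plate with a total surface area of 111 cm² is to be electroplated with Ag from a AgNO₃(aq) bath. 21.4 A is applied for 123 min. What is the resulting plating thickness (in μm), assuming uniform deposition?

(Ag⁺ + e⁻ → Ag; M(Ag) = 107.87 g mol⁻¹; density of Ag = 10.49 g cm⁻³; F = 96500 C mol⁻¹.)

Q = I·t = 21.40 × 7380.0 = 157900 C; n(e⁻) = 1.637 mol.
n(Ag) = n(e⁻)/1 = 1.637 mol, so m = 1.637 × 107.87 = 176.5 g.
Volume = m/ρ = 176.5 / 10.49 = 16.83 cm³.
Thickness = V/A = 16.83 / 111 = 0.152 cm = 1520 μm.

1520 μm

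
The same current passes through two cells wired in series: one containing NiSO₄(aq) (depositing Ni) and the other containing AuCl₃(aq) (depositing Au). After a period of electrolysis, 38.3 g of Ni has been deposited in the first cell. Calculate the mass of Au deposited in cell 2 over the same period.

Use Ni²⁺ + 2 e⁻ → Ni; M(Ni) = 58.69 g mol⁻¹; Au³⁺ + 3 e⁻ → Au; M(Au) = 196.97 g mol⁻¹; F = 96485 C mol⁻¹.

85.7 g

n(Ni) = 38.3 / 58.69 = 0.6526 mol.
Since Ni²⁺ + 2 e⁻ → Ni, n(e⁻) passed = 2 × 0.6526 = 1.305 mol.
Cells in series carry the same charge, so the same 1.305 mol of electrons passes through cell 2.
Au³⁺ + 3 e⁻ → Au, so n(Au) = 1.305 / 3 = 0.4351 mol.
m(Au) = 0.4351 × 196.97 = 85.7 g.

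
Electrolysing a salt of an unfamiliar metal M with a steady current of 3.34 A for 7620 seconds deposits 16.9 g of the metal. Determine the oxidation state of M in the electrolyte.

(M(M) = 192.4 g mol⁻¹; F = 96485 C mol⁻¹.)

Q = I·t = 3.340 A × 7620.0 s = 25450 C, so n(e⁻) = 25450/96485 = 0.2638 mol.
n(M) deposited = 16.9 / 192.4 = 0.08784 mol.
Electrons per atom = n(e⁻)/n(M) = 0.2638 / 0.08784 = 3.00 ≈ 3, so the ion is M³⁺.

+3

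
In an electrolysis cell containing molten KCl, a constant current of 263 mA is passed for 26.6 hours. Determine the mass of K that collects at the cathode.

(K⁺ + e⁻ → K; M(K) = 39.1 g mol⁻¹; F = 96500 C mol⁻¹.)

10.2 g

Q = I·t = 0.2630 A × 95760 s = 25180 C.
n(e⁻) = Q/F = 25180 / 96500 = 0.2610 mol.
K⁺ + e⁻ → K, so n(K) = n(e⁻)/1 = 0.2610 mol.
m = n·M = 0.2610 × 39.1 = 10.2 g.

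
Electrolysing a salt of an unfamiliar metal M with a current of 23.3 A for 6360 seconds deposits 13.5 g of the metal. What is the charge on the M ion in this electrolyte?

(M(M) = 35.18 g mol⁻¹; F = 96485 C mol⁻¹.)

+4

Q = I·t = 23.30 A × 6360.0 s = 148200 C, so n(e⁻) = 148200/96485 = 1.536 mol.
n(M) deposited = 13.5 / 35.18 = 0.3837 mol.
Electrons per atom = n(e⁻)/n(M) = 1.536 / 0.3837 = 4.00 ≈ 4, so the ion is M⁴⁺.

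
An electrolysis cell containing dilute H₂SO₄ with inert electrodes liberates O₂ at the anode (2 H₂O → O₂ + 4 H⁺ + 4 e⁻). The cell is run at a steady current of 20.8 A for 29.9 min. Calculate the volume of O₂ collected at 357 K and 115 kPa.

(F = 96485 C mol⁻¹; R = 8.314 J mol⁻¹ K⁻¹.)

Q = I·t = 20.80 A × 1794.0 s = 37320 C.
n(e⁻) = Q/F = 37320 / 96485 = 0.3867 mol.
4 electrons are transferred per O₂ molecule, so n(O₂) = 0.3867 / 4 = 0.09669 mol.
V = nRT/P = (0.09669 × 8.314 × 357) / (115 × 10³ Pa) = 0.00250 m³ = 2.50 L.

2.50 L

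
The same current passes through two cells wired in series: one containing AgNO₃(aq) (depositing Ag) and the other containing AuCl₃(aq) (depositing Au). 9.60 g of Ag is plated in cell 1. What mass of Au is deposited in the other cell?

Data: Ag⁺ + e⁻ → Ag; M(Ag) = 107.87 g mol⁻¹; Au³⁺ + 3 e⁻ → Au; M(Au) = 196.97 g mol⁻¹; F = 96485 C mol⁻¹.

n(Ag) = 9.60 / 107.87 = 0.08900 mol.
Since Ag⁺ + e⁻ → Ag, n(e⁻) passed = 1 × 0.08900 = 0.08900 mol.
Cells in series carry the same charge, so the same 0.08900 mol of electrons passes through cell 2.
Au³⁺ + 3 e⁻ → Au, so n(Au) = 0.08900 / 3 = 0.02967 mol.
m(Au) = 0.02967 × 196.97 = 5.84 g.

5.84 g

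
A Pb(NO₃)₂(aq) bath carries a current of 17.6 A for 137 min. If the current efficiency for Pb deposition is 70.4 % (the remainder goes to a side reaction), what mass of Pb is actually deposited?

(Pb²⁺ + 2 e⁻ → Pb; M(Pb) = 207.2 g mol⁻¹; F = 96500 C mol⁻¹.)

Q = I·t = 17.60 × 8220.0 = 144700 C.
n(e⁻) = 144700/96500 = 1.499 mol; theoretically n(Pb) = 1.499/2 = 0.7496 mol, m_theo = 155.3 g.
At 70.4 % efficiency, m_actual = 0.704 × 155.3 = 109 g.

109 g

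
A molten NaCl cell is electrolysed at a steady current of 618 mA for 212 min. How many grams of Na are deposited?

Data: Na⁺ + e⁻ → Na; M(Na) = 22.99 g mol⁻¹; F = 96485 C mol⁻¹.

Q = I·t = 0.6180 A × 12720 s = 7861 C.
n(e⁻) = Q/F = 7861 / 96485 = 0.08147 mol.
Na⁺ + e⁻ → Na, so n(Na) = n(e⁻)/1 = 0.08147 mol.
m = n·M = 0.08147 × 22.99 = 1.87 g.

1.87 g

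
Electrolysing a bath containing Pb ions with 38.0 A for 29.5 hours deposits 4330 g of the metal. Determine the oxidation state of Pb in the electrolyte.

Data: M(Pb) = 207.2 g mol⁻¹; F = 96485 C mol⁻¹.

+2

Q = I·t = 38.00 A × 106200 s = 4036000 C, so n(e⁻) = 4036000/96485 = 41.83 mol.
n(Pb) deposited = 4330 / 207.2 = 20.90 mol.
Electrons per atom = n(e⁻)/n(Pb) = 41.83 / 20.90 = 2.00 ≈ 2, so the ion is Pb²⁺.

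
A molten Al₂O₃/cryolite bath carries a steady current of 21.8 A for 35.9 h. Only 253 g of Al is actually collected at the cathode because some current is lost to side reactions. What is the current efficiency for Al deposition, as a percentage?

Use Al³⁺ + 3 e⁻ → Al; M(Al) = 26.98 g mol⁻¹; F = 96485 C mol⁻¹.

Q = I·t = 21.80 × 129240 = 2817000 C; n(e⁻) = 2817000/96485 = 29.20 mol.
Theoretical n(Al) = n(e⁻)/3 = 9.734 mol, i.e. m_theo = 9.734 × 26.98 = 262.6 g.
Efficiency = m_actual / m_theo = 253 / 262.6 = 96.3 %.

96.3 %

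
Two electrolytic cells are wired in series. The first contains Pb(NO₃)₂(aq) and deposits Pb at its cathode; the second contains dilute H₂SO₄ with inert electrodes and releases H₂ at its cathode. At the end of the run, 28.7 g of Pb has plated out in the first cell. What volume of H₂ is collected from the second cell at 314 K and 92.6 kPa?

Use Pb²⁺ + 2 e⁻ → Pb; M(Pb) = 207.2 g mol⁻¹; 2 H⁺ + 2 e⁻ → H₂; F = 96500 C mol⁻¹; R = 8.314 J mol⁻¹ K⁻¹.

n(Pb) = 28.7 / 207.2 = 0.1385 mol, so n(e⁻) = 2 × 0.1385 = 0.2770 mol.
The cells are in series, so the same 0.2770 mol of electrons passes through the second cell.
2 H⁺ + 2 e⁻ → H₂ — 2 mol e⁻ per mol H₂, so n(H₂) = 0.2770/2 = 0.1385 mol.
V = nRT/P = (0.1385 × 8.314 × 314) / (92.6 × 10³) = 0.00390 m³ = 3.90 L.

3.90 L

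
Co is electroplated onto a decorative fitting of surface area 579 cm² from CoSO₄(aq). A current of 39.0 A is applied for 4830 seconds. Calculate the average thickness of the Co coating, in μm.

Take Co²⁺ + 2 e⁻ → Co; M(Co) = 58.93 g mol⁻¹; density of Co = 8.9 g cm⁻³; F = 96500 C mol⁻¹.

Q = I·t = 39.00 × 4830.0 = 188400 C; n(e⁻) = 1.952 mol.
n(Co) = n(e⁻)/2 = 0.9760 mol, so m = 0.9760 × 58.93 = 57.52 g.
Volume = m/ρ = 57.52 / 8.9 = 6.463 cm³.
Thickness = V/A = 6.463 / 579 = 0.0112 cm = 112 μm.

112 μm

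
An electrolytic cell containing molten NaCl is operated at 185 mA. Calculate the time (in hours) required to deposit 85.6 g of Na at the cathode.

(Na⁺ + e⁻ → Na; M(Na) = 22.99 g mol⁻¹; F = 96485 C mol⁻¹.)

539 h

n(Na) = m/M = 85.6 / 22.99 = 3.723 mol.
Each Na atom requires 1 electron, so n(e⁻) = 1 × 3.723 = 3.723 mol.
Q = n(e⁻)·F = 3.723 × 96485 = 359200 C.
t = Q/I = 359200 / 0.1850 A = 1942000 s = 539 h.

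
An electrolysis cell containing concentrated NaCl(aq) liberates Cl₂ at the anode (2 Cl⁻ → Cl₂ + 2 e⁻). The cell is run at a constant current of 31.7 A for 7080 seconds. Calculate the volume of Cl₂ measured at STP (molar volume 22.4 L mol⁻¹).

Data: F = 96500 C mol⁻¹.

26.0 L

Q = I·t = 31.70 A × 7080.0 s = 224400 C.
n(e⁻) = Q/F = 224400 / 96500 = 2.326 mol.
2 electrons are transferred per Cl₂ molecule, so n(Cl₂) = 2.326 / 2 = 1.163 mol.
V = n × V_m = 1.163 × 22.4 = 26.0 L.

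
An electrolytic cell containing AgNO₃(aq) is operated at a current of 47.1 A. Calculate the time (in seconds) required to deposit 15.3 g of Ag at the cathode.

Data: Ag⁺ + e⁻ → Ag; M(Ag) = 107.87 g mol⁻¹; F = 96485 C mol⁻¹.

n(Ag) = m/M = 15.3 / 107.87 = 0.1418 mol.
Each Ag atom requires 1 electron, so n(e⁻) = 1 × 0.1418 = 0.1418 mol.
Q = n(e⁻)·F = 0.1418 × 96485 = 13690 C.
t = Q/I = 13690 / 47.10 A = 290.6 s.

291 s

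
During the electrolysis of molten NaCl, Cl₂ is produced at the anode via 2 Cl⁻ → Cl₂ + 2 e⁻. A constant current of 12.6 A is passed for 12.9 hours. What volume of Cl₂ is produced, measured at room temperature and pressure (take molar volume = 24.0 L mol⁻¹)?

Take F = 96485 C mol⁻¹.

72.8 L

Q = I·t = 12.60 A × 46440 s = 585100 C.
n(e⁻) = Q/F = 585100 / 96485 = 6.065 mol.
2 electrons are transferred per Cl₂ molecule, so n(Cl₂) = 6.065 / 2 = 3.032 mol.
V = n × V_m = 3.032 × 24.0 = 72.8 L.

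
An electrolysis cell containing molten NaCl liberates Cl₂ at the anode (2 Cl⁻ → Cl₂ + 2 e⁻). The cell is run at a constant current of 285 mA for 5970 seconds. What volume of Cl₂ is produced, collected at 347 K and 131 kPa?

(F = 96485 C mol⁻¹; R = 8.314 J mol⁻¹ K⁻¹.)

0.194 L

Q = I·t = 0.2850 A × 5970.0 s = 1701 C.
n(e⁻) = Q/F = 1701 / 96485 = 0.01763 mol.
2 electrons are transferred per Cl₂ molecule, so n(Cl₂) = 0.01763 / 2 = 0.008817 mol.
V = nRT/P = (0.008817 × 8.314 × 347) / (131 × 10³ Pa) = 1.94 × 10⁻⁴ m³ = 0.194 L.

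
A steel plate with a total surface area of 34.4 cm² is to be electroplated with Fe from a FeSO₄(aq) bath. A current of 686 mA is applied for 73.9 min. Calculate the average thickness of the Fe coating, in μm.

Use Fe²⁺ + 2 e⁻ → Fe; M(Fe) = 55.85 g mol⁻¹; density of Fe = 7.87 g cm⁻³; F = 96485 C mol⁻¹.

Q = I·t = 0.6860 × 4434.0 = 3042 C; n(e⁻) = 0.03153 mol.
n(Fe) = n(e⁻)/2 = 0.01576 mol, so m = 0.01576 × 55.85 = 0.8803 g.
Volume = m/ρ = 0.8803 / 7.87 = 0.1119 cm³.
Thickness = V/A = 0.1119 / 34.4 = 0.00325 cm = 32.5 μm.

32.5 μm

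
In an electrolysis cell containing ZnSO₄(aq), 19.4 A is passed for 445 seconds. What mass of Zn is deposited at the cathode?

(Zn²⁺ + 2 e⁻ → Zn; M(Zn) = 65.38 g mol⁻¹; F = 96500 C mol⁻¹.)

2.92 g

Q = I·t = 19.40 A × 445.00 s = 8633 C.
n(e⁻) = Q/F = 8633 / 96500 = 0.08946 mol.
Zn²⁺ + 2 e⁻ → Zn, so n(Zn) = n(e⁻)/2 = 0.04473 mol.
m = n·M = 0.04473 × 65.38 = 2.92 g.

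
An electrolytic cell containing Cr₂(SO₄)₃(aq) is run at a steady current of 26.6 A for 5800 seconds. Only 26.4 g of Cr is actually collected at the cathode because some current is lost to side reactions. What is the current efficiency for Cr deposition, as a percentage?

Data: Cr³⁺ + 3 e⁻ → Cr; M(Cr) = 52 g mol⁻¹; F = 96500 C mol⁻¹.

Q = I·t = 26.60 × 5800.0 = 154300 C; n(e⁻) = 154300/96500 = 1.599 mol.
Theoretical n(Cr) = n(e⁻)/3 = 0.5329 mol, i.e. m_theo = 0.5329 × 52 = 27.71 g.
Efficiency = m_actual / m_theo = 26.4 / 27.71 = 95.3 %.

95.3 %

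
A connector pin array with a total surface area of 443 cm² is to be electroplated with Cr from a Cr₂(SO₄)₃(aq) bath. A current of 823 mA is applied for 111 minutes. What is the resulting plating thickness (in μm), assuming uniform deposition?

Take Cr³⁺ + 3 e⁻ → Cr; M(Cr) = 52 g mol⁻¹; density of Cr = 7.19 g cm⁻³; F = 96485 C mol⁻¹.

Q = I·t = 0.8230 × 6660.0 = 5481 C; n(e⁻) = 0.05681 mol.
n(Cr) = n(e⁻)/3 = 0.01894 mol, so m = 0.01894 × 52 = 0.9847 g.
Volume = m/ρ = 0.9847 / 7.19 = 0.1370 cm³.
Thickness = V/A = 0.1370 / 443 = 3.09 × 10⁻⁴ cm = 3.09 μm.

3.09 μm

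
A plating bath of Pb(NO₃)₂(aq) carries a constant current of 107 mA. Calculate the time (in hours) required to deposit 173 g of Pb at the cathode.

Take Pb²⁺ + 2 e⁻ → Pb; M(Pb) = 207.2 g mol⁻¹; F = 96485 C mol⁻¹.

n(Pb) = m/M = 173 / 207.2 = 0.8349 mol.
Each Pb atom requires 2 electrons, so n(e⁻) = 2 × 0.8349 = 1.670 mol.
Q = n(e⁻)·F = 1.670 × 96485 = 161100 C.
t = Q/I = 161100 / 0.1070 A = 1506000 s = 418 h.

418 h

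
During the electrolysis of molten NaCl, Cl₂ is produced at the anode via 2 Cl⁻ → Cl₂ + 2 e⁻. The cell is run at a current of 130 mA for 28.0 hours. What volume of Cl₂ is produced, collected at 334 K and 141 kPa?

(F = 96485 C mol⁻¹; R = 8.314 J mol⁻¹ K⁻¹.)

Q = I·t = 0.1300 A × 100800 s = 13100 C.
n(e⁻) = Q/F = 13100 / 96485 = 0.1358 mol.
2 electrons are transferred per Cl₂ molecule, so n(Cl₂) = 0.1358 / 2 = 0.06791 mol.
V = nRT/P = (0.06791 × 8.314 × 334) / (141 × 10³ Pa) = 0.00134 m³ = 1.34 L.

1.34 L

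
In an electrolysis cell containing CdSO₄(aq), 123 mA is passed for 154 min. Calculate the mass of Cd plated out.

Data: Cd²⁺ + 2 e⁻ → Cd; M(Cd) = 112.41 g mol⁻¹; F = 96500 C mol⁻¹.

0.662 g

Q = I·t = 0.1230 A × 9240.0 s = 1137 C.
n(e⁻) = Q/F = 1137 / 96500 = 0.01178 mol.
Cd²⁺ + 2 e⁻ → Cd, so n(Cd) = n(e⁻)/2 = 0.005889 mol.
m = n·M = 0.005889 × 112.41 = 0.662 g.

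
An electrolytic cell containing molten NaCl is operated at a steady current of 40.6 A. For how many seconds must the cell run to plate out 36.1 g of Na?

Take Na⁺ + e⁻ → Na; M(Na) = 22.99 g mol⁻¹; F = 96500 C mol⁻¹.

3730 s

n(Na) = m/M = 36.1 / 22.99 = 1.570 mol.
Each Na atom requires 1 electron, so n(e⁻) = 1 × 1.570 = 1.570 mol.
Q = n(e⁻)·F = 1.570 × 96500 = 151500 C.
t = Q/I = 151500 / 40.60 A = 3732 s.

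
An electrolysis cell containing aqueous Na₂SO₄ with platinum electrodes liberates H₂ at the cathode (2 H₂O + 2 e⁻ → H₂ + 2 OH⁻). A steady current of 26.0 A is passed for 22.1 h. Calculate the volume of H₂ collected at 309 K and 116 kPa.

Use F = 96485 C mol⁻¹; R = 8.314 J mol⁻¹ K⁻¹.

Q = I·t = 26.00 A × 79560 s = 2069000 C.
n(e⁻) = Q/F = 2069000 / 96485 = 21.44 mol.
2 electrons are transferred per H₂ molecule, so n(H₂) = 21.44 / 2 = 10.72 mol.
V = nRT/P = (10.72 × 8.314 × 309) / (116 × 10³ Pa) = 0.237 m³ = 237 L.

237 L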